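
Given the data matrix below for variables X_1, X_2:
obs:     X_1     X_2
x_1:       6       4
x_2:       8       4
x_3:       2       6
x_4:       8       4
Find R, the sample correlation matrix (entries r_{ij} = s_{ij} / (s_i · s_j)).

Step 1 — column means:
  mean(X_1) = (6 + 8 + 2 + 8) / 4 = 24/4 = 6
  mean(X_2) = (4 + 4 + 6 + 4) / 4 = 18/4 = 4.5

Step 2 — sample variances and covariances s[i,j] = (1/(n-1)) · Σ_k (x_{k,i} - mean_i) · (x_{k,j} - mean_j), with n-1 = 3:
  s[X_1,X_1] = ((0)·(0) + (2)·(2) + (-4)·(-4) + (2)·(2)) / 3 = 24/3 = 8
  s[X_1,X_2] = ((0)·(-0.5) + (2)·(-0.5) + (-4)·(1.5) + (2)·(-0.5)) / 3 = -8/3 = -2.6667
  s[X_2,X_2] = ((-0.5)·(-0.5) + (-0.5)·(-0.5) + (1.5)·(1.5) + (-0.5)·(-0.5)) / 3 = 3/3 = 1
  Sample standard deviations s_i = √(s[i,i]):
  s(X_1) = √(8) = 2.8284
  s(X_2) = √(1) = 1

Step 3 — r_{ij} = s_{ij} / (s_i · s_j):
  r[X_1,X_1] = 1 (diagonal).
  r[X_1,X_2] = -2.6667 / (2.8284 · 1) = -2.6667 / 2.8284 = -0.9428
  r[X_2,X_2] = 1 (diagonal).

R is symmetric with unit diagonal. Assembling:

R = [[1, -0.9428],
 [-0.9428, 1]]


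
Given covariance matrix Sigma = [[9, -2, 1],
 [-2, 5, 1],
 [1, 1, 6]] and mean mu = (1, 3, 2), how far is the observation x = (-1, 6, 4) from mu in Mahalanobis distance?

Step 1 — centre the observation: (x - mu) = (-2, 3, 2).

Step 2 — invert Sigma (cofactor / det for 3×3, or solve directly):
  Sigma^{-1} = [[0.1272, 0.057, -0.0307],
 [0.057, 0.2325, -0.0482],
 [-0.0307, -0.0482, 0.1798]].

Step 3 — form the quadratic (x - mu)^T · Sigma^{-1} · (x - mu):
  Sigma^{-1} · (x - mu) = (-0.1447, 0.4868, 0.2763).
  (x - mu)^T · [Sigma^{-1} · (x - mu)] = (-2)·(-0.1447) + (3)·(0.4868) + (2)·(0.2763) = 2.3026.

Step 4 — take square root: d = √(2.3026) ≈ 1.5174.

d(x, mu) = √(2.3026) ≈ 1.5174


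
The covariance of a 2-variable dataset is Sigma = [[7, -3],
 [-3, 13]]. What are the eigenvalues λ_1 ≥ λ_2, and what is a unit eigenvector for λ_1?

Step 1 — characteristic polynomial of 2×2 Sigma:
  det(Sigma - λI) = λ² - trace · λ + det = 0.
  trace = 7 + 13 = 20, det = 7·13 - (-3)² = 82.
Step 2 — discriminant:
  Δ = trace² - 4·det = 400 - 328 = 72.
Step 3 — eigenvalues:
  λ = (trace ± √Δ)/2 = (20 ± 8.4853)/2,
  λ_1 = 14.2426,  λ_2 = 5.7574.

Step 4 — unit eigenvector for λ_1: solve (Sigma - λ_1 I)v = 0. First row:
  (7 - 14.2426)·v_x + (-3)·v_y = 0, i.e. (-7.2426)·v_x + (-3)·v_y = 0,
  so v ∝ (b, λ_1 - a) = (-3, 7.2426); multiply by -1 so the first entry is positive: u = (3, -7.2426).
  ||u|| = √((3)² + (-7.2426)²) = √(61.4558) ≈ 7.8394,
  v_1 = u/||u|| ≈ (0.3827, -0.9239) (||v_1|| = 1).

λ_1 = 14.2426,  λ_2 = 5.7574;  v_1 ≈ (0.3827, -0.9239)


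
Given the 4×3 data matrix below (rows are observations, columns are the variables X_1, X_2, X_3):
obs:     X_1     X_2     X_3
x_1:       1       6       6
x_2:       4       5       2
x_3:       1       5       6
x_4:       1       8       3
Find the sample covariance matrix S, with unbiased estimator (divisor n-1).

Step 1 — column means:
  mean(X_1) = (1 + 4 + 1 + 1) / 4 = 7/4 = 1.75
  mean(X_2) = (6 + 5 + 5 + 8) / 4 = 24/4 = 6
  mean(X_3) = (6 + 2 + 6 + 3) / 4 = 17/4 = 4.25

Step 2 — sample covariance S[i,j] = (1/(n-1)) · Σ_k (x_{k,i} - mean_i) · (x_{k,j} - mean_j), with n-1 = 3.
  S[X_1,X_1] = ((-0.75)·(-0.75) + (2.25)·(2.25) + (-0.75)·(-0.75) + (-0.75)·(-0.75)) / 3 = 6.75/3 = 2.25
  S[X_1,X_2] = ((-0.75)·(0) + (2.25)·(-1) + (-0.75)·(-1) + (-0.75)·(2)) / 3 = -3/3 = -1
  S[X_1,X_3] = ((-0.75)·(1.75) + (2.25)·(-2.25) + (-0.75)·(1.75) + (-0.75)·(-1.25)) / 3 = -6.75/3 = -2.25
  S[X_2,X_2] = ((0)·(0) + (-1)·(-1) + (-1)·(-1) + (2)·(2)) / 3 = 6/3 = 2
  S[X_2,X_3] = ((0)·(1.75) + (-1)·(-2.25) + (-1)·(1.75) + (2)·(-1.25)) / 3 = -2/3 = -0.6667
  S[X_3,X_3] = ((1.75)·(1.75) + (-2.25)·(-2.25) + (1.75)·(1.75) + (-1.25)·(-1.25)) / 3 = 12.75/3 = 4.25

S is symmetric (S[j,i] = S[i,j]). Assembling:

S = [[2.25, -1, -2.25],
 [-1, 2, -0.6667],
 [-2.25, -0.6667, 4.25]]


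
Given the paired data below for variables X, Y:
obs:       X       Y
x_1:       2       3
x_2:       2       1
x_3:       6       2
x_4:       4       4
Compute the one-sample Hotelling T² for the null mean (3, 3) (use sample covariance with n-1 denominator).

Step 1 — sample mean vector:
  mean(X) = (2 + 2 + 6 + 4) / 4 = 14/4 = 3.5
  mean(Y) = (3 + 1 + 2 + 4) / 4 = 10/4 = 2.5
  x̄ = (3.5, 2.5),  deviation x̄ - mu_0 = (3.5, 2.5) - (3, 3) = (0.5, -0.5).

Step 2 — sample covariance matrix, S[i,j] = (1/(n-1)) · Σ_k (x_{k,i} - mean_i) · (x_{k,j} - mean_j), divisor n-1 = 3:
  S[X,X] = ((-1.5)·(-1.5) + (-1.5)·(-1.5) + (2.5)·(2.5) + (0.5)·(0.5)) / 3 = 11/3 = 3.6667
  S[X,Y] = ((-1.5)·(0.5) + (-1.5)·(-1.5) + (2.5)·(-0.5) + (0.5)·(1.5)) / 3 = 1/3 = 0.3333
  S[Y,Y] = ((0.5)·(0.5) + (-1.5)·(-1.5) + (-0.5)·(-0.5) + (1.5)·(1.5)) / 3 = 5/3 = 1.6667
  S = [[3.6667, 0.3333],
 [0.3333, 1.6667]].

Step 3 — invert S. det(S) = 3.6667·1.6667 - (0.3333)² = 6.
  S^{-1} = (1/det) · [[d, -b], [-b, a]] = [[0.2778, -0.0556],
 [-0.0556, 0.6111]].

Step 4 — quadratic form (x̄ - mu_0)^T · S^{-1} · (x̄ - mu_0):
  S^{-1} · (x̄ - mu_0) = (0.1667, -0.3333),
  (x̄ - mu_0)^T · [...] = (0.5)·(0.1667) + (-0.5)·(-0.3333) = 0.25.

Step 5 — scale by n: T² = 4 · 0.25 = 1.

T² ≈ 1


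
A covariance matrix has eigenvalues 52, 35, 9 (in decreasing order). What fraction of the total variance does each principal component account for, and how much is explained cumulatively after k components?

Step 1 — total variance = trace(Sigma) = Σ λ_i = 52 + 35 + 9 = 96.

Step 2 — fraction explained by component i = λ_i / Σ λ:
  PC1: 52/96 = 0.5417
  PC2: 35/96 = 0.3646
  PC3: 9/96 = 0.0938

Step 3 — cumulative fraction after k components = (λ_1 + ... + λ_k) / Σ λ:
  k = 1: 52/96 = 0.5417
  k = 2: (52 + 35)/96 = 87/96 = 0.9062
  k = 3: (52 + 35 + 9)/96 = 96/96 = 1

Summary (fraction, with percent):

explained: PC1 0.5417 (54.17%), PC2 0.3646 (36.46%), PC3 0.0938 (9.38%);  cumulative: 0.5417, 0.9062, 1


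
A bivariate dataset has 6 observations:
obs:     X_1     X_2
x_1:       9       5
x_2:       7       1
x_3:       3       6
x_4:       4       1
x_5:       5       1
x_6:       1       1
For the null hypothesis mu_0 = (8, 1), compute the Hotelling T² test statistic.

Step 1 — sample mean vector:
  mean(X_1) = (9 + 7 + 3 + 4 + 5 + 1) / 6 = 29/6 = 4.8333
  mean(X_2) = (5 + 1 + 6 + 1 + 1 + 1) / 6 = 15/6 = 2.5
  x̄ = (4.8333, 2.5),  deviation x̄ - mu_0 = (4.8333, 2.5) - (8, 1) = (-3.1667, 1.5).

Step 2 — sample covariance matrix, S[i,j] = (1/(n-1)) · Σ_k (x_{k,i} - mean_i) · (x_{k,j} - mean_j), divisor n-1 = 5:
  S[X_1,X_1] = ((4.1667)·(4.1667) + (2.1667)·(2.1667) + (-1.8333)·(-1.8333) + (-0.8333)·(-0.8333) + (0.1667)·(0.1667) + (-3.8333)·(-3.8333)) / 5 = 40.8333/5 = 8.1667
  S[X_1,X_2] = ((4.1667)·(2.5) + (2.1667)·(-1.5) + (-1.8333)·(3.5) + (-0.8333)·(-1.5) + (0.1667)·(-1.5) + (-3.8333)·(-1.5)) / 5 = 7.5/5 = 1.5
  S[X_2,X_2] = ((2.5)·(2.5) + (-1.5)·(-1.5) + (3.5)·(3.5) + (-1.5)·(-1.5) + (-1.5)·(-1.5) + (-1.5)·(-1.5)) / 5 = 27.5/5 = 5.5
  S = [[8.1667, 1.5],
 [1.5, 5.5]].

Step 3 — invert S. det(S) = 8.1667·5.5 - (1.5)² = 42.6667.
  S^{-1} = (1/det) · [[d, -b], [-b, a]] = [[0.1289, -0.0352],
 [-0.0352, 0.1914]].

Step 4 — quadratic form (x̄ - mu_0)^T · S^{-1} · (x̄ - mu_0):
  S^{-1} · (x̄ - mu_0) = (-0.4609, 0.3984),
  (x̄ - mu_0)^T · [...] = (-3.1667)·(-0.4609) + (1.5)·(0.3984) = 2.0573.

Step 5 — scale by n: T² = 6 · 2.0573 = 12.3438.

T² ≈ 12.3438


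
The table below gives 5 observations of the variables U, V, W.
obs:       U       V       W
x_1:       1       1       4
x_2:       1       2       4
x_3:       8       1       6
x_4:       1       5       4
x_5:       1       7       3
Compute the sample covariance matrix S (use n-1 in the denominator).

Step 1 — column means:
  mean(U) = (1 + 1 + 8 + 1 + 1) / 5 = 12/5 = 2.4
  mean(V) = (1 + 2 + 1 + 5 + 7) / 5 = 16/5 = 3.2
  mean(W) = (4 + 4 + 6 + 4 + 3) / 5 = 21/5 = 4.2

Step 2 — sample covariance S[i,j] = (1/(n-1)) · Σ_k (x_{k,i} - mean_i) · (x_{k,j} - mean_j), with n-1 = 4.
  S[U,U] = ((-1.4)·(-1.4) + (-1.4)·(-1.4) + (5.6)·(5.6) + (-1.4)·(-1.4) + (-1.4)·(-1.4)) / 4 = 39.2/4 = 9.8
  S[U,V] = ((-1.4)·(-2.2) + (-1.4)·(-1.2) + (5.6)·(-2.2) + (-1.4)·(1.8) + (-1.4)·(3.8)) / 4 = -15.4/4 = -3.85
  S[U,W] = ((-1.4)·(-0.2) + (-1.4)·(-0.2) + (5.6)·(1.8) + (-1.4)·(-0.2) + (-1.4)·(-1.2)) / 4 = 12.6/4 = 3.15
  S[V,V] = ((-2.2)·(-2.2) + (-1.2)·(-1.2) + (-2.2)·(-2.2) + (1.8)·(1.8) + (3.8)·(3.8)) / 4 = 28.8/4 = 7.2
  S[V,W] = ((-2.2)·(-0.2) + (-1.2)·(-0.2) + (-2.2)·(1.8) + (1.8)·(-0.2) + (3.8)·(-1.2)) / 4 = -8.2/4 = -2.05
  S[W,W] = ((-0.2)·(-0.2) + (-0.2)·(-0.2) + (1.8)·(1.8) + (-0.2)·(-0.2) + (-1.2)·(-1.2)) / 4 = 4.8/4 = 1.2

S is symmetric (S[j,i] = S[i,j]). Assembling:

S = [[9.8, -3.85, 3.15],
 [-3.85, 7.2, -2.05],
 [3.15, -2.05, 1.2]]


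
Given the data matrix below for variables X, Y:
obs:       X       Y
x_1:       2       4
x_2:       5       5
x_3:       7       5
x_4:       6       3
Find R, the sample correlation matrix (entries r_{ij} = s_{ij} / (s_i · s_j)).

Step 1 — column means:
  mean(X) = (2 + 5 + 7 + 6) / 4 = 20/4 = 5
  mean(Y) = (4 + 5 + 5 + 3) / 4 = 17/4 = 4.25

Step 2 — sample variances and covariances s[i,j] = (1/(n-1)) · Σ_k (x_{k,i} - mean_i) · (x_{k,j} - mean_j), with n-1 = 3:
  s[X,X] = ((-3)·(-3) + (0)·(0) + (2)·(2) + (1)·(1)) / 3 = 14/3 = 4.6667
  s[X,Y] = ((-3)·(-0.25) + (0)·(0.75) + (2)·(0.75) + (1)·(-1.25)) / 3 = 1/3 = 0.3333
  s[Y,Y] = ((-0.25)·(-0.25) + (0.75)·(0.75) + (0.75)·(0.75) + (-1.25)·(-1.25)) / 3 = 2.75/3 = 0.9167
  Sample standard deviations s_i = √(s[i,i]):
  s(X) = √(4.6667) = 2.1602
  s(Y) = √(0.9167) = 0.9574

Step 3 — r_{ij} = s_{ij} / (s_i · s_j):
  r[X,X] = 1 (diagonal).
  r[X,Y] = 0.3333 / (2.1602 · 0.9574) = 0.3333 / 2.0683 = 0.1612
  r[Y,Y] = 1 (diagonal).

R is symmetric with unit diagonal. Assembling:

R = [[1, 0.1612],
 [0.1612, 1]]


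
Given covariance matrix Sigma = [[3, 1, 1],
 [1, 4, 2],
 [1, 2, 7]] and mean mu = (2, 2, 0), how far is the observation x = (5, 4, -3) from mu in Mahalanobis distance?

Step 1 — centre the observation: (x - mu) = (3, 2, -3).

Step 2 — invert Sigma (cofactor / det for 3×3, or solve directly):
  Sigma^{-1} = [[0.3692, -0.0769, -0.0308],
 [-0.0769, 0.3077, -0.0769],
 [-0.0308, -0.0769, 0.1692]].

Step 3 — form the quadratic (x - mu)^T · Sigma^{-1} · (x - mu):
  Sigma^{-1} · (x - mu) = (1.0462, 0.6154, -0.7538).
  (x - mu)^T · [Sigma^{-1} · (x - mu)] = (3)·(1.0462) + (2)·(0.6154) + (-3)·(-0.7538) = 6.6308.

Step 4 — take square root: d = √(6.6308) ≈ 2.575.

d(x, mu) = √(6.6308) ≈ 2.575


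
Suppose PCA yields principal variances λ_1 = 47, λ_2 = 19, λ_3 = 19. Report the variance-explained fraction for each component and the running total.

Step 1 — total variance = trace(Sigma) = Σ λ_i = 47 + 19 + 19 = 85.

Step 2 — fraction explained by component i = λ_i / Σ λ:
  PC1: 47/85 = 0.5529
  PC2: 19/85 = 0.2235
  PC3: 19/85 = 0.2235

Step 3 — cumulative fraction after k components = (λ_1 + ... + λ_k) / Σ λ:
  k = 1: 47/85 = 0.5529
  k = 2: (47 + 19)/85 = 66/85 = 0.7765
  k = 3: (47 + 19 + 19)/85 = 85/85 = 1

Summary (fraction, with percent):

explained: PC1 0.5529 (55.29%), PC2 0.2235 (22.35%), PC3 0.2235 (22.35%);  cumulative: 0.5529, 0.7765, 1


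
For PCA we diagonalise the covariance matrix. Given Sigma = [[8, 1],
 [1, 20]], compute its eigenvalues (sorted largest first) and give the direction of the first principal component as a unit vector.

Step 1 — characteristic polynomial of 2×2 Sigma:
  det(Sigma - λI) = λ² - trace · λ + det = 0.
  trace = 8 + 20 = 28, det = 8·20 - (1)² = 159.
Step 2 — discriminant:
  Δ = trace² - 4·det = 784 - 636 = 148.
Step 3 — eigenvalues:
  λ = (trace ± √Δ)/2 = (28 ± 12.1655)/2,
  λ_1 = 20.0828,  λ_2 = 7.9172.

Step 4 — unit eigenvector for λ_1: solve (Sigma - λ_1 I)v = 0. First row:
  (8 - 20.0828)·v_x + (1)·v_y = 0, i.e. (-12.0828)·v_x + (1)·v_y = 0,
  so v ∝ (b, λ_1 - a) = (1, 12.0828) = u.
  ||u|| = √((1)² + (12.0828)²) = √(146.9932) ≈ 12.1241,
  v_1 = u/||u|| ≈ (0.0825, 0.9966) (||v_1|| = 1).

λ_1 = 20.0828,  λ_2 = 7.9172;  v_1 ≈ (0.0825, 0.9966)


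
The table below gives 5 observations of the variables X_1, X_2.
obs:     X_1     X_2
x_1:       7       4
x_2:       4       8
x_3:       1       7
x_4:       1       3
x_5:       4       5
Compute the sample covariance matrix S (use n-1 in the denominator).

Step 1 — column means:
  mean(X_1) = (7 + 4 + 1 + 1 + 4) / 5 = 17/5 = 3.4
  mean(X_2) = (4 + 8 + 7 + 3 + 5) / 5 = 27/5 = 5.4

Step 2 — sample covariance S[i,j] = (1/(n-1)) · Σ_k (x_{k,i} - mean_i) · (x_{k,j} - mean_j), with n-1 = 4.
  S[X_1,X_1] = ((3.6)·(3.6) + (0.6)·(0.6) + (-2.4)·(-2.4) + (-2.4)·(-2.4) + (0.6)·(0.6)) / 4 = 25.2/4 = 6.3
  S[X_1,X_2] = ((3.6)·(-1.4) + (0.6)·(2.6) + (-2.4)·(1.6) + (-2.4)·(-2.4) + (0.6)·(-0.4)) / 4 = -1.8/4 = -0.45
  S[X_2,X_2] = ((-1.4)·(-1.4) + (2.6)·(2.6) + (1.6)·(1.6) + (-2.4)·(-2.4) + (-0.4)·(-0.4)) / 4 = 17.2/4 = 4.3

S is symmetric (S[j,i] = S[i,j]). Assembling:

S = [[6.3, -0.45],
 [-0.45, 4.3]]


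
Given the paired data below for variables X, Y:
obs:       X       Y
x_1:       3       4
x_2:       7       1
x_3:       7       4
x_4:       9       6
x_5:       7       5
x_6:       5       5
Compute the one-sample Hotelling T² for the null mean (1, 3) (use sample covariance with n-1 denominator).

Step 1 — sample mean vector:
  mean(X) = (3 + 7 + 7 + 9 + 7 + 5) / 6 = 38/6 = 6.3333
  mean(Y) = (4 + 1 + 4 + 6 + 5 + 5) / 6 = 25/6 = 4.1667
  x̄ = (6.3333, 4.1667),  deviation x̄ - mu_0 = (6.3333, 4.1667) - (1, 3) = (5.3333, 1.1667).

Step 2 — sample covariance matrix, S[i,j] = (1/(n-1)) · Σ_k (x_{k,i} - mean_i) · (x_{k,j} - mean_j), divisor n-1 = 5:
  S[X,X] = ((-3.3333)·(-3.3333) + (0.6667)·(0.6667) + (0.6667)·(0.6667) + (2.6667)·(2.6667) + (0.6667)·(0.6667) + (-1.3333)·(-1.3333)) / 5 = 21.3333/5 = 4.2667
  S[X,Y] = ((-3.3333)·(-0.1667) + (0.6667)·(-3.1667) + (0.6667)·(-0.1667) + (2.6667)·(1.8333) + (0.6667)·(0.8333) + (-1.3333)·(0.8333)) / 5 = 2.6667/5 = 0.5333
  S[Y,Y] = ((-0.1667)·(-0.1667) + (-3.1667)·(-3.1667) + (-0.1667)·(-0.1667) + (1.8333)·(1.8333) + (0.8333)·(0.8333) + (0.8333)·(0.8333)) / 5 = 14.8333/5 = 2.9667
  S = [[4.2667, 0.5333],
 [0.5333, 2.9667]].

Step 3 — invert S. det(S) = 4.2667·2.9667 - (0.5333)² = 12.3733.
  S^{-1} = (1/det) · [[d, -b], [-b, a]] = [[0.2398, -0.0431],
 [-0.0431, 0.3448]].

Step 4 — quadratic form (x̄ - mu_0)^T · S^{-1} · (x̄ - mu_0):
  S^{-1} · (x̄ - mu_0) = (1.2284, 0.1724),
  (x̄ - mu_0)^T · [...] = (5.3333)·(1.2284) + (1.1667)·(0.1724) = 6.7529.

Step 5 — scale by n: T² = 6 · 6.7529 = 40.5172.

T² ≈ 40.5172


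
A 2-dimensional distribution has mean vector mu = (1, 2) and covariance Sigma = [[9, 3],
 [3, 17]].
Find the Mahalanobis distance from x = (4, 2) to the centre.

Step 1 — centre the observation: (x - mu) = (3, 0).

Step 2 — invert Sigma. det(Sigma) = 9·17 - (3)² = 144.
  Sigma^{-1} = (1/det) · [[d, -b], [-b, a]] = [[0.1181, -0.0208],
 [-0.0208, 0.0625]].

Step 3 — form the quadratic (x - mu)^T · Sigma^{-1} · (x - mu):
  Sigma^{-1} · (x - mu) = (0.3542, -0.0625).
  (x - mu)^T · [Sigma^{-1} · (x - mu)] = (3)·(0.3542) + (0)·(-0.0625) = 1.0625.

Step 4 — take square root: d = √(1.0625) ≈ 1.0308.

d(x, mu) = √(1.0625) ≈ 1.0308


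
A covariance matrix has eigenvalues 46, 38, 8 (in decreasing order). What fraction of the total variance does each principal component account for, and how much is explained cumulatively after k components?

Step 1 — total variance = trace(Sigma) = Σ λ_i = 46 + 38 + 8 = 92.

Step 2 — fraction explained by component i = λ_i / Σ λ:
  PC1: 46/92 = 0.5
  PC2: 38/92 = 0.413
  PC3: 8/92 = 0.087

Step 3 — cumulative fraction after k components = (λ_1 + ... + λ_k) / Σ λ:
  k = 1: 46/92 = 0.5
  k = 2: (46 + 38)/92 = 84/92 = 0.913
  k = 3: (46 + 38 + 8)/92 = 92/92 = 1

Summary (fraction, with percent):

explained: PC1 0.5 (50%), PC2 0.413 (41.3%), PC3 0.087 (8.7%);  cumulative: 0.5, 0.913, 1


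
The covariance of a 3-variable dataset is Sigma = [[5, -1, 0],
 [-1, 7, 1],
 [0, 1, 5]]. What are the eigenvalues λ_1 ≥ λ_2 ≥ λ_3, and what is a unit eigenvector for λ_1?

Step 1 — characteristic polynomial p(λ) = det(λI - Sigma) = λ³ - tr·λ² + c_1·λ - det, where tr = trace, c_1 = sum of the principal 2×2 minors, det = det(Sigma):
  tr = 5 + 7 + 5 = 17,
  c_1 = (5·7 - (-1)²) + (5·5 - (0)²) + (7·5 - (1)²) = 34 + 25 + 34 = 93,
  det = 5·(7·5 - (1)²) - (-1)·((-1)·5 - (1)·(0)) + (0)·((-1)·(1) - 7·(0)) = 5·(34) - (-1)·(-5) + (0)·(-1) = 165.
  So p(λ) = λ³ - 17λ² + 93λ - 165.
Step 2 — look for an integer root (rational root theorem: any rational root is an integer divisor of 165). Testing λ = 5:
  p(5) = 125 - 425 + 465 - 165 = 0  ✓
  Dividing out (λ - 5): p(λ) = (λ - 5)(λ² - 12λ + 33).
Step 3 — remaining eigenvalues from the quadratic λ² - 12λ + 33 = 0:
  Δ = 12² - 4·33 = 144 - 132 = 12,  λ = (12 ± √12)/2 = (12 ± 3.4641)/2 ≈ 7.7321 or 4.2679.
  Sorted: λ_1 = 7.7321,  λ_2 = 5,  λ_3 = 4.2679  (check: sum = 17 = tr ✓).

Step 4 — unit eigenvector for λ_1 ≈ 7.7321: v spans the null space of (Sigma - λ_1 I), whose rows are
  r_1 = (-2.7321, -1, 0),  r_2 = (-1, -0.7321, 1),  r_3 = (0, 1, -2.7321).
  v is orthogonal to every row, so take v ∝ r_1 × r_2 = ((-1)·(1) - (0)·(-0.7321), (0)·(-1) - (-2.7321)·(1), (-2.7321)·(-0.7321) - (-1)·(-1)) ≈ (-1, 2.7321, 1).
  Rescale (multiply by -1 so the first nonzero entry is positive): u = (1, -2.7321, -1).
  ||u|| = √((1)² + (-2.7321)² + (-1)²) = √(9.4641) ≈ 3.0764,  v_1 = u/||u|| ≈ (0.3251, -0.8881, -0.3251) (||v_1|| = 1).

λ_1 = 7.7321,  λ_2 = 5,  λ_3 = 4.2679;  v_1 ≈ (0.3251, -0.8881, -0.3251)


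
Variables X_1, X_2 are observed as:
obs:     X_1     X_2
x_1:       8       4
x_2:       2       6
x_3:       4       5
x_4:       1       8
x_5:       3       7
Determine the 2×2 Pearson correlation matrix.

Step 1 — column means:
  mean(X_1) = (8 + 2 + 4 + 1 + 3) / 5 = 18/5 = 3.6
  mean(X_2) = (4 + 6 + 5 + 8 + 7) / 5 = 30/5 = 6

Step 2 — sample variances and covariances s[i,j] = (1/(n-1)) · Σ_k (x_{k,i} - mean_i) · (x_{k,j} - mean_j), with n-1 = 4:
  s[X_1,X_1] = ((4.4)·(4.4) + (-1.6)·(-1.6) + (0.4)·(0.4) + (-2.6)·(-2.6) + (-0.6)·(-0.6)) / 4 = 29.2/4 = 7.3
  s[X_1,X_2] = ((4.4)·(-2) + (-1.6)·(0) + (0.4)·(-1) + (-2.6)·(2) + (-0.6)·(1)) / 4 = -15/4 = -3.75
  s[X_2,X_2] = ((-2)·(-2) + (0)·(0) + (-1)·(-1) + (2)·(2) + (1)·(1)) / 4 = 10/4 = 2.5
  Sample standard deviations s_i = √(s[i,i]):
  s(X_1) = √(7.3) = 2.7019
  s(X_2) = √(2.5) = 1.5811

Step 3 — r_{ij} = s_{ij} / (s_i · s_j):
  r[X_1,X_1] = 1 (diagonal).
  r[X_1,X_2] = -3.75 / (2.7019 · 1.5811) = -3.75 / 4.272 = -0.8778
  r[X_2,X_2] = 1 (diagonal).

R is symmetric with unit diagonal. Assembling:

R = [[1, -0.8778],
 [-0.8778, 1]]


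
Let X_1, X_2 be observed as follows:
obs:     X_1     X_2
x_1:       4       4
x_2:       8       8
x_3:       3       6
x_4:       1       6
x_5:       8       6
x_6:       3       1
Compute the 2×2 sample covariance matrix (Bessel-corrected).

Step 1 — column means:
  mean(X_1) = (4 + 8 + 3 + 1 + 8 + 3) / 6 = 27/6 = 4.5
  mean(X_2) = (4 + 8 + 6 + 6 + 6 + 1) / 6 = 31/6 = 5.1667

Step 2 — sample covariance S[i,j] = (1/(n-1)) · Σ_k (x_{k,i} - mean_i) · (x_{k,j} - mean_j), with n-1 = 5.
  S[X_1,X_1] = ((-0.5)·(-0.5) + (3.5)·(3.5) + (-1.5)·(-1.5) + (-3.5)·(-3.5) + (3.5)·(3.5) + (-1.5)·(-1.5)) / 5 = 41.5/5 = 8.3
  S[X_1,X_2] = ((-0.5)·(-1.1667) + (3.5)·(2.8333) + (-1.5)·(0.8333) + (-3.5)·(0.8333) + (3.5)·(0.8333) + (-1.5)·(-4.1667)) / 5 = 15.5/5 = 3.1
  S[X_2,X_2] = ((-1.1667)·(-1.1667) + (2.8333)·(2.8333) + (0.8333)·(0.8333) + (0.8333)·(0.8333) + (0.8333)·(0.8333) + (-4.1667)·(-4.1667)) / 5 = 28.8333/5 = 5.7667

S is symmetric (S[j,i] = S[i,j]). Assembling:

S = [[8.3, 3.1],
 [3.1, 5.7667]]


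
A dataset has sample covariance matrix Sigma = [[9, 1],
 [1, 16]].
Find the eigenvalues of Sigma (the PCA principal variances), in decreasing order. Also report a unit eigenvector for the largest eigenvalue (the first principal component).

Step 1 — characteristic polynomial of 2×2 Sigma:
  det(Sigma - λI) = λ² - trace · λ + det = 0.
  trace = 9 + 16 = 25, det = 9·16 - (1)² = 143.
Step 2 — discriminant:
  Δ = trace² - 4·det = 625 - 572 = 53.
Step 3 — eigenvalues:
  λ = (trace ± √Δ)/2 = (25 ± 7.2801)/2,
  λ_1 = 16.1401,  λ_2 = 8.8599.

Step 4 — unit eigenvector for λ_1: solve (Sigma - λ_1 I)v = 0. First row:
  (9 - 16.1401)·v_x + (1)·v_y = 0, i.e. (-7.1401)·v_x + (1)·v_y = 0,
  so v ∝ (b, λ_1 - a) = (1, 7.1401) = u.
  ||u|| = √((1)² + (7.1401)²) = √(51.9804) ≈ 7.2097,
  v_1 = u/||u|| ≈ (0.1387, 0.9903) (||v_1|| = 1).

λ_1 = 16.1401,  λ_2 = 8.8599;  v_1 ≈ (0.1387, 0.9903)


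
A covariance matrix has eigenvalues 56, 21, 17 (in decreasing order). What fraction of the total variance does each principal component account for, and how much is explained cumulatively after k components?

Step 1 — total variance = trace(Sigma) = Σ λ_i = 56 + 21 + 17 = 94.

Step 2 — fraction explained by component i = λ_i / Σ λ:
  PC1: 56/94 = 0.5957
  PC2: 21/94 = 0.2234
  PC3: 17/94 = 0.1809

Step 3 — cumulative fraction after k components = (λ_1 + ... + λ_k) / Σ λ:
  k = 1: 56/94 = 0.5957
  k = 2: (56 + 21)/94 = 77/94 = 0.8191
  k = 3: (56 + 21 + 17)/94 = 94/94 = 1

Summary (fraction, with percent):

explained: PC1 0.5957 (59.57%), PC2 0.2234 (22.34%), PC3 0.1809 (18.09%);  cumulative: 0.5957, 0.8191, 1


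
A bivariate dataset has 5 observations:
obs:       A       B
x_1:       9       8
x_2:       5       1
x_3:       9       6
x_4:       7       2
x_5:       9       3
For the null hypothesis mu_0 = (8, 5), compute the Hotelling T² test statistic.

Step 1 — sample mean vector:
  mean(A) = (9 + 5 + 9 + 7 + 9) / 5 = 39/5 = 7.8
  mean(B) = (8 + 1 + 6 + 2 + 3) / 5 = 20/5 = 4
  x̄ = (7.8, 4),  deviation x̄ - mu_0 = (7.8, 4) - (8, 5) = (-0.2, -1).

Step 2 — sample covariance matrix, S[i,j] = (1/(n-1)) · Σ_k (x_{k,i} - mean_i) · (x_{k,j} - mean_j), divisor n-1 = 4:
  S[A,A] = ((1.2)·(1.2) + (-2.8)·(-2.8) + (1.2)·(1.2) + (-0.8)·(-0.8) + (1.2)·(1.2)) / 4 = 12.8/4 = 3.2
  S[A,B] = ((1.2)·(4) + (-2.8)·(-3) + (1.2)·(2) + (-0.8)·(-2) + (1.2)·(-1)) / 4 = 16/4 = 4
  S[B,B] = ((4)·(4) + (-3)·(-3) + (2)·(2) + (-2)·(-2) + (-1)·(-1)) / 4 = 34/4 = 8.5
  S = [[3.2, 4],
 [4, 8.5]].

Step 3 — invert S. det(S) = 3.2·8.5 - (4)² = 11.2.
  S^{-1} = (1/det) · [[d, -b], [-b, a]] = [[0.7589, -0.3571],
 [-0.3571, 0.2857]].

Step 4 — quadratic form (x̄ - mu_0)^T · S^{-1} · (x̄ - mu_0):
  S^{-1} · (x̄ - mu_0) = (0.2054, -0.2143),
  (x̄ - mu_0)^T · [...] = (-0.2)·(0.2054) + (-1)·(-0.2143) = 0.1732.

Step 5 — scale by n: T² = 5 · 0.1732 = 0.8661.

T² ≈ 0.8661


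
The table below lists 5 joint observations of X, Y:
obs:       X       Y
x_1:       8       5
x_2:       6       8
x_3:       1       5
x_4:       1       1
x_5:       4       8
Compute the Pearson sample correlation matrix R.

Step 1 — column means:
  mean(X) = (8 + 6 + 1 + 1 + 4) / 5 = 20/5 = 4
  mean(Y) = (5 + 8 + 5 + 1 + 8) / 5 = 27/5 = 5.4

Step 2 — sample variances and covariances s[i,j] = (1/(n-1)) · Σ_k (x_{k,i} - mean_i) · (x_{k,j} - mean_j), with n-1 = 4:
  s[X,X] = ((4)·(4) + (2)·(2) + (-3)·(-3) + (-3)·(-3) + (0)·(0)) / 4 = 38/4 = 9.5
  s[X,Y] = ((4)·(-0.4) + (2)·(2.6) + (-3)·(-0.4) + (-3)·(-4.4) + (0)·(2.6)) / 4 = 18/4 = 4.5
  s[Y,Y] = ((-0.4)·(-0.4) + (2.6)·(2.6) + (-0.4)·(-0.4) + (-4.4)·(-4.4) + (2.6)·(2.6)) / 4 = 33.2/4 = 8.3
  Sample standard deviations s_i = √(s[i,i]):
  s(X) = √(9.5) = 3.0822
  s(Y) = √(8.3) = 2.881

Step 3 — r_{ij} = s_{ij} / (s_i · s_j):
  r[X,X] = 1 (diagonal).
  r[X,Y] = 4.5 / (3.0822 · 2.881) = 4.5 / 8.8798 = 0.5068
  r[Y,Y] = 1 (diagonal).

R is symmetric with unit diagonal. Assembling:

R = [[1, 0.5068],
 [0.5068, 1]]


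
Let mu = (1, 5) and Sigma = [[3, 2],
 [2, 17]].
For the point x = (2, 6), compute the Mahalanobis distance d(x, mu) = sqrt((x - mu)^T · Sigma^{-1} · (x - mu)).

Step 1 — centre the observation: (x - mu) = (1, 1).

Step 2 — invert Sigma. det(Sigma) = 3·17 - (2)² = 47.
  Sigma^{-1} = (1/det) · [[d, -b], [-b, a]] = [[0.3617, -0.0426],
 [-0.0426, 0.0638]].

Step 3 — form the quadratic (x - mu)^T · Sigma^{-1} · (x - mu):
  Sigma^{-1} · (x - mu) = (0.3191, 0.0213).
  (x - mu)^T · [Sigma^{-1} · (x - mu)] = (1)·(0.3191) + (1)·(0.0213) = 0.3404.

Step 4 — take square root: d = √(0.3404) ≈ 0.5835.

d(x, mu) = √(0.3404) ≈ 0.5835


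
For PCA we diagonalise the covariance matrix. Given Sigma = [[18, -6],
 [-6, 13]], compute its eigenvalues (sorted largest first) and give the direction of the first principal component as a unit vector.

Step 1 — characteristic polynomial of 2×2 Sigma:
  det(Sigma - λI) = λ² - trace · λ + det = 0.
  trace = 18 + 13 = 31, det = 18·13 - (-6)² = 198.
Step 2 — discriminant:
  Δ = trace² - 4·det = 961 - 792 = 169.
Step 3 — eigenvalues:
  λ = (trace ± √Δ)/2 = (31 ± 13)/2,
  λ_1 = 22,  λ_2 = 9.

Step 4 — unit eigenvector for λ_1: solve (Sigma - λ_1 I)v = 0. First row:
  (18 - 22)·v_x + (-6)·v_y = 0, i.e. (-4)·v_x + (-6)·v_y = 0,
  so v ∝ (b, λ_1 - a) = (-6, 4); multiply by -1 so the first entry is positive: u = (6, -4).
  ||u|| = √((6)² + (-4)²) = √(52) ≈ 7.2111,
  v_1 = u/||u|| ≈ (0.8321, -0.5547) (||v_1|| = 1).

λ_1 = 22,  λ_2 = 9;  v_1 ≈ (0.8321, -0.5547)


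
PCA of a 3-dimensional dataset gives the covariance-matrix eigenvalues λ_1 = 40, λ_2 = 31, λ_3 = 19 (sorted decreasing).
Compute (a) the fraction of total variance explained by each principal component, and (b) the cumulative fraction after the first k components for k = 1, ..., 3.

Step 1 — total variance = trace(Sigma) = Σ λ_i = 40 + 31 + 19 = 90.

Step 2 — fraction explained by component i = λ_i / Σ λ:
  PC1: 40/90 = 0.4444
  PC2: 31/90 = 0.3444
  PC3: 19/90 = 0.2111

Step 3 — cumulative fraction after k components = (λ_1 + ... + λ_k) / Σ λ:
  k = 1: 40/90 = 0.4444
  k = 2: (40 + 31)/90 = 71/90 = 0.7889
  k = 3: (40 + 31 + 19)/90 = 90/90 = 1

Summary (fraction, with percent):

explained: PC1 0.4444 (44.44%), PC2 0.3444 (34.44%), PC3 0.2111 (21.11%);  cumulative: 0.4444, 0.7889, 1


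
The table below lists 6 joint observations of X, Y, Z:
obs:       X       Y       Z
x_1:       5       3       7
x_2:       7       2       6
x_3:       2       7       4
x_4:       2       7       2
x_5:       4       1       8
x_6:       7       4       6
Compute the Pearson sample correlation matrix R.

Step 1 — column means:
  mean(X) = (5 + 7 + 2 + 2 + 4 + 7) / 6 = 27/6 = 4.5
  mean(Y) = (3 + 2 + 7 + 7 + 1 + 4) / 6 = 24/6 = 4
  mean(Z) = (7 + 6 + 4 + 2 + 8 + 6) / 6 = 33/6 = 5.5

Step 2 — sample variances and covariances s[i,j] = (1/(n-1)) · Σ_k (x_{k,i} - mean_i) · (x_{k,j} - mean_j), with n-1 = 5:
  s[X,X] = ((0.5)·(0.5) + (2.5)·(2.5) + (-2.5)·(-2.5) + (-2.5)·(-2.5) + (-0.5)·(-0.5) + (2.5)·(2.5)) / 5 = 25.5/5 = 5.1
  s[X,Y] = ((0.5)·(-1) + (2.5)·(-2) + (-2.5)·(3) + (-2.5)·(3) + (-0.5)·(-3) + (2.5)·(0)) / 5 = -19/5 = -3.8
  s[X,Z] = ((0.5)·(1.5) + (2.5)·(0.5) + (-2.5)·(-1.5) + (-2.5)·(-3.5) + (-0.5)·(2.5) + (2.5)·(0.5)) / 5 = 14.5/5 = 2.9
  s[Y,Y] = ((-1)·(-1) + (-2)·(-2) + (3)·(3) + (3)·(3) + (-3)·(-3) + (0)·(0)) / 5 = 32/5 = 6.4
  s[Y,Z] = ((-1)·(1.5) + (-2)·(0.5) + (3)·(-1.5) + (3)·(-3.5) + (-3)·(2.5) + (0)·(0.5)) / 5 = -25/5 = -5
  s[Z,Z] = ((1.5)·(1.5) + (0.5)·(0.5) + (-1.5)·(-1.5) + (-3.5)·(-3.5) + (2.5)·(2.5) + (0.5)·(0.5)) / 5 = 23.5/5 = 4.7
  Sample standard deviations s_i = √(s[i,i]):
  s(X) = √(5.1) = 2.2583
  s(Y) = √(6.4) = 2.5298
  s(Z) = √(4.7) = 2.1679

Step 3 — r_{ij} = s_{ij} / (s_i · s_j):
  r[X,X] = 1 (diagonal).
  r[X,Y] = -3.8 / (2.2583 · 2.5298) = -3.8 / 5.7131 = -0.6651
  r[X,Z] = 2.9 / (2.2583 · 2.1679) = 2.9 / 4.8959 = 0.5923
  r[Y,Y] = 1 (diagonal).
  r[Y,Z] = -5 / (2.5298 · 2.1679) = -5 / 5.4845 = -0.9117
  r[Z,Z] = 1 (diagonal).

R is symmetric with unit diagonal. Assembling:

R = [[1, -0.6651, 0.5923],
 [-0.6651, 1, -0.9117],
 [0.5923, -0.9117, 1]]


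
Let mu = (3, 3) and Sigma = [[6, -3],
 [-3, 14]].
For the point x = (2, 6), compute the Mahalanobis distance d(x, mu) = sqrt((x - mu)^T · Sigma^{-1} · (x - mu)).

Step 1 — centre the observation: (x - mu) = (-1, 3).

Step 2 — invert Sigma. det(Sigma) = 6·14 - (-3)² = 75.
  Sigma^{-1} = (1/det) · [[d, -b], [-b, a]] = [[0.1867, 0.04],
 [0.04, 0.08]].

Step 3 — form the quadratic (x - mu)^T · Sigma^{-1} · (x - mu):
  Sigma^{-1} · (x - mu) = (-0.0667, 0.2).
  (x - mu)^T · [Sigma^{-1} · (x - mu)] = (-1)·(-0.0667) + (3)·(0.2) = 0.6667.

Step 4 — take square root: d = √(0.6667) ≈ 0.8165.

d(x, mu) = √(0.6667) ≈ 0.8165


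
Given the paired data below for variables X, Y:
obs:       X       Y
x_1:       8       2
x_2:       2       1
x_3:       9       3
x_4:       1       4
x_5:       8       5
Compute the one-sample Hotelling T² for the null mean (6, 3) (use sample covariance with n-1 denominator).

Step 1 — sample mean vector:
  mean(X) = (8 + 2 + 9 + 1 + 8) / 5 = 28/5 = 5.6
  mean(Y) = (2 + 1 + 3 + 4 + 5) / 5 = 15/5 = 3
  x̄ = (5.6, 3),  deviation x̄ - mu_0 = (5.6, 3) - (6, 3) = (-0.4, 0).

Step 2 — sample covariance matrix, S[i,j] = (1/(n-1)) · Σ_k (x_{k,i} - mean_i) · (x_{k,j} - mean_j), divisor n-1 = 4:
  S[X,X] = ((2.4)·(2.4) + (-3.6)·(-3.6) + (3.4)·(3.4) + (-4.6)·(-4.6) + (2.4)·(2.4)) / 4 = 57.2/4 = 14.3
  S[X,Y] = ((2.4)·(-1) + (-3.6)·(-2) + (3.4)·(0) + (-4.6)·(1) + (2.4)·(2)) / 4 = 5/4 = 1.25
  S[Y,Y] = ((-1)·(-1) + (-2)·(-2) + (0)·(0) + (1)·(1) + (2)·(2)) / 4 = 10/4 = 2.5
  S = [[14.3, 1.25],
 [1.25, 2.5]].

Step 3 — invert S. det(S) = 14.3·2.5 - (1.25)² = 34.1875.
  S^{-1} = (1/det) · [[d, -b], [-b, a]] = [[0.0731, -0.0366],
 [-0.0366, 0.4183]].

Step 4 — quadratic form (x̄ - mu_0)^T · S^{-1} · (x̄ - mu_0):
  S^{-1} · (x̄ - mu_0) = (-0.0293, 0.0146),
  (x̄ - mu_0)^T · [...] = (-0.4)·(-0.0293) + (0)·(0.0146) = 0.0117.

Step 5 — scale by n: T² = 5 · 0.0117 = 0.0585.

T² ≈ 0.0585


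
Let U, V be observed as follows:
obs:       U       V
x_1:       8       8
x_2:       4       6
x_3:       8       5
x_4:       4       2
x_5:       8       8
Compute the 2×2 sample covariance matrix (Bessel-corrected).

Step 1 — column means:
  mean(U) = (8 + 4 + 8 + 4 + 8) / 5 = 32/5 = 6.4
  mean(V) = (8 + 6 + 5 + 2 + 8) / 5 = 29/5 = 5.8

Step 2 — sample covariance S[i,j] = (1/(n-1)) · Σ_k (x_{k,i} - mean_i) · (x_{k,j} - mean_j), with n-1 = 4.
  S[U,U] = ((1.6)·(1.6) + (-2.4)·(-2.4) + (1.6)·(1.6) + (-2.4)·(-2.4) + (1.6)·(1.6)) / 4 = 19.2/4 = 4.8
  S[U,V] = ((1.6)·(2.2) + (-2.4)·(0.2) + (1.6)·(-0.8) + (-2.4)·(-3.8) + (1.6)·(2.2)) / 4 = 14.4/4 = 3.6
  S[V,V] = ((2.2)·(2.2) + (0.2)·(0.2) + (-0.8)·(-0.8) + (-3.8)·(-3.8) + (2.2)·(2.2)) / 4 = 24.8/4 = 6.2

S is symmetric (S[j,i] = S[i,j]). Assembling:

S = [[4.8, 3.6],
 [3.6, 6.2]]


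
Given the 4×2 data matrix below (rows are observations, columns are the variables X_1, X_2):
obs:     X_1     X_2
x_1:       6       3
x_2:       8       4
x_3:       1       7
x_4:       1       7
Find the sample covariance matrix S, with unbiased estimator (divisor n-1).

Step 1 — column means:
  mean(X_1) = (6 + 8 + 1 + 1) / 4 = 16/4 = 4
  mean(X_2) = (3 + 4 + 7 + 7) / 4 = 21/4 = 5.25

Step 2 — sample covariance S[i,j] = (1/(n-1)) · Σ_k (x_{k,i} - mean_i) · (x_{k,j} - mean_j), with n-1 = 3.
  S[X_1,X_1] = ((2)·(2) + (4)·(4) + (-3)·(-3) + (-3)·(-3)) / 3 = 38/3 = 12.6667
  S[X_1,X_2] = ((2)·(-2.25) + (4)·(-1.25) + (-3)·(1.75) + (-3)·(1.75)) / 3 = -20/3 = -6.6667
  S[X_2,X_2] = ((-2.25)·(-2.25) + (-1.25)·(-1.25) + (1.75)·(1.75) + (1.75)·(1.75)) / 3 = 12.75/3 = 4.25

S is symmetric (S[j,i] = S[i,j]). Assembling:

S = [[12.6667, -6.6667],
 [-6.6667, 4.25]]


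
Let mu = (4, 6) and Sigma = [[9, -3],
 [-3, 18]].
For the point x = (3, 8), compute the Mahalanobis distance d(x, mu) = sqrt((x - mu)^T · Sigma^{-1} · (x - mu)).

Step 1 — centre the observation: (x - mu) = (-1, 2).

Step 2 — invert Sigma. det(Sigma) = 9·18 - (-3)² = 153.
  Sigma^{-1} = (1/det) · [[d, -b], [-b, a]] = [[0.1176, 0.0196],
 [0.0196, 0.0588]].

Step 3 — form the quadratic (x - mu)^T · Sigma^{-1} · (x - mu):
  Sigma^{-1} · (x - mu) = (-0.0784, 0.098).
  (x - mu)^T · [Sigma^{-1} · (x - mu)] = (-1)·(-0.0784) + (2)·(0.098) = 0.2745.

Step 4 — take square root: d = √(0.2745) ≈ 0.5239.

d(x, mu) = √(0.2745) ≈ 0.5239


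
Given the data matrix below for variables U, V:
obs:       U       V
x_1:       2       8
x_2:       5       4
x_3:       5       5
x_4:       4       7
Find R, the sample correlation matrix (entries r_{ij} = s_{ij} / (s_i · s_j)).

Step 1 — column means:
  mean(U) = (2 + 5 + 5 + 4) / 4 = 16/4 = 4
  mean(V) = (8 + 4 + 5 + 7) / 4 = 24/4 = 6

Step 2 — sample variances and covariances s[i,j] = (1/(n-1)) · Σ_k (x_{k,i} - mean_i) · (x_{k,j} - mean_j), with n-1 = 3:
  s[U,U] = ((-2)·(-2) + (1)·(1) + (1)·(1) + (0)·(0)) / 3 = 6/3 = 2
  s[U,V] = ((-2)·(2) + (1)·(-2) + (1)·(-1) + (0)·(1)) / 3 = -7/3 = -2.3333
  s[V,V] = ((2)·(2) + (-2)·(-2) + (-1)·(-1) + (1)·(1)) / 3 = 10/3 = 3.3333
  Sample standard deviations s_i = √(s[i,i]):
  s(U) = √(2) = 1.4142
  s(V) = √(3.3333) = 1.8257

Step 3 — r_{ij} = s_{ij} / (s_i · s_j):
  r[U,U] = 1 (diagonal).
  r[U,V] = -2.3333 / (1.4142 · 1.8257) = -2.3333 / 2.582 = -0.9037
  r[V,V] = 1 (diagonal).

R is symmetric with unit diagonal. Assembling:

R = [[1, -0.9037],
 [-0.9037, 1]]


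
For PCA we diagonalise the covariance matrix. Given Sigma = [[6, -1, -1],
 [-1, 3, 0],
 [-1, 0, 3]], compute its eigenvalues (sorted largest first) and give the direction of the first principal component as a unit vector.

Step 1 — characteristic polynomial p(λ) = det(λI - Sigma) = λ³ - tr·λ² + c_1·λ - det, where tr = trace, c_1 = sum of the principal 2×2 minors, det = det(Sigma):
  tr = 6 + 3 + 3 = 12,
  c_1 = (6·3 - (-1)²) + (6·3 - (-1)²) + (3·3 - (0)²) = 17 + 17 + 9 = 43,
  det = 6·(3·3 - (0)²) - (-1)·((-1)·3 - (0)·(-1)) + (-1)·((-1)·(0) - 3·(-1)) = 6·(9) - (-1)·(-3) + (-1)·(3) = 48.
  So p(λ) = λ³ - 12λ² + 43λ - 48.
Step 2 — look for an integer root (rational root theorem: any rational root is an integer divisor of 48). Testing λ = 3:
  p(3) = 27 - 108 + 129 - 48 = 0  ✓
  Dividing out (λ - 3): p(λ) = (λ - 3)(λ² - 9λ + 16).
Step 3 — remaining eigenvalues from the quadratic λ² - 9λ + 16 = 0:
  Δ = 9² - 4·16 = 81 - 64 = 17,  λ = (9 ± √17)/2 = (9 ± 4.1231)/2 ≈ 6.5616 or 2.4384.
  Sorted: λ_1 = 6.5616,  λ_2 = 3,  λ_3 = 2.4384  (check: sum = 12 = tr ✓).

Step 4 — unit eigenvector for λ_1 ≈ 6.5616: v spans the null space of (Sigma - λ_1 I), whose rows are
  r_1 = (-0.5616, -1, -1),  r_2 = (-1, -3.5616, 0),  r_3 = (-1, 0, -3.5616).
  v is orthogonal to every row, so take v ∝ r_1 × r_2 = ((-1)·(0) - (-1)·(-3.5616), (-1)·(-1) - (-0.5616)·(0), (-0.5616)·(-3.5616) - (-1)·(-1)) ≈ (-3.5616, 1, 1).
  Rescale (multiply by -1 so the first nonzero entry is positive): u = (3.5616, -1, -1).
  ||u|| = √((3.5616)² + (-1)² + (-1)²) = √(14.6847) ≈ 3.8321,  v_1 = u/||u|| ≈ (0.9294, -0.261, -0.261) (||v_1|| = 1).

λ_1 = 6.5616,  λ_2 = 3,  λ_3 = 2.4384;  v_1 ≈ (0.9294, -0.261, -0.261)


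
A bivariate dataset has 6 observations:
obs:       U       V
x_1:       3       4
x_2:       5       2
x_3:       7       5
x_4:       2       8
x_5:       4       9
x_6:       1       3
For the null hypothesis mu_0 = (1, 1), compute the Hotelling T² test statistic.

Step 1 — sample mean vector:
  mean(U) = (3 + 5 + 7 + 2 + 4 + 1) / 6 = 22/6 = 3.6667
  mean(V) = (4 + 2 + 5 + 8 + 9 + 3) / 6 = 31/6 = 5.1667
  x̄ = (3.6667, 5.1667),  deviation x̄ - mu_0 = (3.6667, 5.1667) - (1, 1) = (2.6667, 4.1667).

Step 2 — sample covariance matrix, S[i,j] = (1/(n-1)) · Σ_k (x_{k,i} - mean_i) · (x_{k,j} - mean_j), divisor n-1 = 5:
  S[U,U] = ((-0.6667)·(-0.6667) + (1.3333)·(1.3333) + (3.3333)·(3.3333) + (-1.6667)·(-1.6667) + (0.3333)·(0.3333) + (-2.6667)·(-2.6667)) / 5 = 23.3333/5 = 4.6667
  S[U,V] = ((-0.6667)·(-1.1667) + (1.3333)·(-3.1667) + (3.3333)·(-0.1667) + (-1.6667)·(2.8333) + (0.3333)·(3.8333) + (-2.6667)·(-2.1667)) / 5 = -1.6667/5 = -0.3333
  S[V,V] = ((-1.1667)·(-1.1667) + (-3.1667)·(-3.1667) + (-0.1667)·(-0.1667) + (2.8333)·(2.8333) + (3.8333)·(3.8333) + (-2.1667)·(-2.1667)) / 5 = 38.8333/5 = 7.7667
  S = [[4.6667, -0.3333],
 [-0.3333, 7.7667]].

Step 3 — invert S. det(S) = 4.6667·7.7667 - (-0.3333)² = 36.1333.
  S^{-1} = (1/det) · [[d, -b], [-b, a]] = [[0.2149, 0.0092],
 [0.0092, 0.1292]].

Step 4 — quadratic form (x̄ - mu_0)^T · S^{-1} · (x̄ - mu_0):
  S^{-1} · (x̄ - mu_0) = (0.6116, 0.5627),
  (x̄ - mu_0)^T · [...] = (2.6667)·(0.6116) + (4.1667)·(0.5627) = 3.9757.

Step 5 — scale by n: T² = 6 · 3.9757 = 23.8542.

T² ≈ 23.8542


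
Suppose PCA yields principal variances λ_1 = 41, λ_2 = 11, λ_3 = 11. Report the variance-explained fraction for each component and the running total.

Step 1 — total variance = trace(Sigma) = Σ λ_i = 41 + 11 + 11 = 63.

Step 2 — fraction explained by component i = λ_i / Σ λ:
  PC1: 41/63 = 0.6508
  PC2: 11/63 = 0.1746
  PC3: 11/63 = 0.1746

Step 3 — cumulative fraction after k components = (λ_1 + ... + λ_k) / Σ λ:
  k = 1: 41/63 = 0.6508
  k = 2: (41 + 11)/63 = 52/63 = 0.8254
  k = 3: (41 + 11 + 11)/63 = 63/63 = 1

Summary (fraction, with percent):

explained: PC1 0.6508 (65.08%), PC2 0.1746 (17.46%), PC3 0.1746 (17.46%);  cumulative: 0.6508, 0.8254, 1


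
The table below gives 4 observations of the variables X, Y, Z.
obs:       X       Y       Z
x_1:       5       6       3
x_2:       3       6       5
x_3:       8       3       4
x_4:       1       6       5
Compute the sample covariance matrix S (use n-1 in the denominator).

Step 1 — column means:
  mean(X) = (5 + 3 + 8 + 1) / 4 = 17/4 = 4.25
  mean(Y) = (6 + 6 + 3 + 6) / 4 = 21/4 = 5.25
  mean(Z) = (3 + 5 + 4 + 5) / 4 = 17/4 = 4.25

Step 2 — sample covariance S[i,j] = (1/(n-1)) · Σ_k (x_{k,i} - mean_i) · (x_{k,j} - mean_j), with n-1 = 3.
  S[X,X] = ((0.75)·(0.75) + (-1.25)·(-1.25) + (3.75)·(3.75) + (-3.25)·(-3.25)) / 3 = 26.75/3 = 8.9167
  S[X,Y] = ((0.75)·(0.75) + (-1.25)·(0.75) + (3.75)·(-2.25) + (-3.25)·(0.75)) / 3 = -11.25/3 = -3.75
  S[X,Z] = ((0.75)·(-1.25) + (-1.25)·(0.75) + (3.75)·(-0.25) + (-3.25)·(0.75)) / 3 = -5.25/3 = -1.75
  S[Y,Y] = ((0.75)·(0.75) + (0.75)·(0.75) + (-2.25)·(-2.25) + (0.75)·(0.75)) / 3 = 6.75/3 = 2.25
  S[Y,Z] = ((0.75)·(-1.25) + (0.75)·(0.75) + (-2.25)·(-0.25) + (0.75)·(0.75)) / 3 = 0.75/3 = 0.25
  S[Z,Z] = ((-1.25)·(-1.25) + (0.75)·(0.75) + (-0.25)·(-0.25) + (0.75)·(0.75)) / 3 = 2.75/3 = 0.9167

S is symmetric (S[j,i] = S[i,j]). Assembling:

S = [[8.9167, -3.75, -1.75],
 [-3.75, 2.25, 0.25],
 [-1.75, 0.25, 0.9167]]


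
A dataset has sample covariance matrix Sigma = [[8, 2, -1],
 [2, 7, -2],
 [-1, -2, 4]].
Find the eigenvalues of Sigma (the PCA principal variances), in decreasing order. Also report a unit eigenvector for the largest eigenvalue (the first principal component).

Step 1 — characteristic polynomial p(λ) = det(λI - Sigma) = λ³ - tr·λ² + c_1·λ - det, where tr = trace, c_1 = sum of the principal 2×2 minors, det = det(Sigma):
  tr = 8 + 7 + 4 = 19,
  c_1 = (8·7 - (2)²) + (8·4 - (-1)²) + (7·4 - (-2)²) = 52 + 31 + 24 = 107,
  det = 8·(7·4 - (-2)²) - (2)·((2)·4 - (-2)·(-1)) + (-1)·((2)·(-2) - 7·(-1)) = 8·(24) - (2)·(6) + (-1)·(3) = 177.
  So p(λ) = λ³ - 19λ² + 107λ - 177.
Step 2 — look for an integer root (rational root theorem: any rational root is an integer divisor of 177). Testing λ = 3:
  p(3) = 27 - 171 + 321 - 177 = 0  ✓
  Dividing out (λ - 3): p(λ) = (λ - 3)(λ² - 16λ + 59).
Step 3 — remaining eigenvalues from the quadratic λ² - 16λ + 59 = 0:
  Δ = 16² - 4·59 = 256 - 236 = 20,  λ = (16 ± √20)/2 = (16 ± 4.4721)/2 ≈ 10.2361 or 5.7639.
  Sorted: λ_1 = 10.2361,  λ_2 = 5.7639,  λ_3 = 3  (check: sum = 19 = tr ✓).

Step 4 — unit eigenvector for λ_1 ≈ 10.2361: v spans the null space of (Sigma - λ_1 I), whose rows are
  r_1 = (-2.2361, 2, -1),  r_2 = (2, -3.2361, -2),  r_3 = (-1, -2, -6.2361).
  v is orthogonal to every row, so take v ∝ r_1 × r_2 = ((2)·(-2) - (-1)·(-3.2361), (-1)·(2) - (-2.2361)·(-2), (-2.2361)·(-3.2361) - (2)·(2)) ≈ (-7.2361, -6.4721, 3.2361).
  Rescale (multiply by -1 so the first nonzero entry is positive): u = (7.2361, 6.4721, -3.2361).
  ||u|| = √((7.2361)² + (6.4721)² + (-3.2361)²) = √(104.7214) ≈ 10.2333,  v_1 = u/||u|| ≈ (0.7071, 0.6325, -0.3162) (||v_1|| = 1).

λ_1 = 10.2361,  λ_2 = 5.7639,  λ_3 = 3;  v_1 ≈ (0.7071, 0.6325, -0.3162)
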